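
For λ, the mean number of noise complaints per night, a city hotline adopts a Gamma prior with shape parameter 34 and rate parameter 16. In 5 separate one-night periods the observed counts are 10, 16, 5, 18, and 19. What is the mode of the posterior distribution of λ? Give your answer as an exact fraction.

Total count: 10 + 16 + 5 + 18 + 19 = 68.
Total exposure: 5 nights.
Gamma(α, β) with Poisson data over total exposure Σt gives posterior Gamma(α+Σx, β+Σt) = Gamma(102, 21).
Posterior mode = (α'−1)/β' = 101/21.

101/21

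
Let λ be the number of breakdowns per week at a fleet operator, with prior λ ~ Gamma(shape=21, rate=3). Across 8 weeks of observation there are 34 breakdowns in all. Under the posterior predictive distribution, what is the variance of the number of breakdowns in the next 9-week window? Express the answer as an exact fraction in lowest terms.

Total count 34 over total exposure 8 weeks.
By Gamma–Poisson conjugacy, the posterior is Gamma(α + Σx, β + Σt) = Gamma(21 + 34, 3 + 8) = Gamma(55, 11).
The posterior predictive for a window of length T is Negative Binomial with variance T·α'·(β'+T)/β'² = 9·55·20/121 = 900/11.

900/11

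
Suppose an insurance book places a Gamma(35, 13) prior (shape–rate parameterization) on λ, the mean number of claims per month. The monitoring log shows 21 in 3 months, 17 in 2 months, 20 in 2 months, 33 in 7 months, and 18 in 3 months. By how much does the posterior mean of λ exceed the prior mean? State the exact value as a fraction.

137/65

Total count: 21 + 17 + 20 + 33 + 18 = 109.
Total exposure: 3 + 2 + 2 + 7 + 3 = 17 months.
Gamma(α, β) with Poisson data over total exposure Σt gives posterior Gamma(α+Σx, β+Σt) = Gamma(144, 30).
Posterior mean = 144/30 = 24/5; prior mean = 35/13 = 35/13. Difference = 24/5 − 35/13 = 137/65.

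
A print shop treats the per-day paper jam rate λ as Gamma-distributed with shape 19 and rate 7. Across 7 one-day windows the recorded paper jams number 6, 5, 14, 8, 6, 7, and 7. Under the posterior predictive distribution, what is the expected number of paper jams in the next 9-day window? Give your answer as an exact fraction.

Total count: 6 + 5 + 14 + 8 + 6 + 7 + 7 = 53.
Total exposure: 7 days.
Conjugate update: add total count to the shape and total exposure to the rate, giving Gamma(72, 14).
Predictive mean over a 9-day window = T·E[λ|data] = 9·72/14 = 324/7.

324/7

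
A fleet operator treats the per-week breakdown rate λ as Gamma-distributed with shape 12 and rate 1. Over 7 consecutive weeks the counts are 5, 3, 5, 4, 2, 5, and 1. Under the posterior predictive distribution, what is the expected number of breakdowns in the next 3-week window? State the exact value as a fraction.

111/8

Total count: 5 + 3 + 5 + 4 + 2 + 5 + 1 = 25.
Total exposure: 7 weeks.
Gamma(α, β) with Poisson data over total exposure Σt gives posterior Gamma(α+Σx, β+Σt) = Gamma(37, 8).
Predictive mean over a 3-week window = T·E[λ|data] = 3·37/8 = 111/8.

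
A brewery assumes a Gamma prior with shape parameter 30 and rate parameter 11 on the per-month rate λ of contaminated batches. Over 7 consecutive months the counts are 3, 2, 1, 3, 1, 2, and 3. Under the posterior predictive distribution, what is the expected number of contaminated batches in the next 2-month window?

Total count: 3 + 2 + 1 + 3 + 1 + 2 + 3 = 15.
Total exposure: 7 months.
Conjugate update: add total count to the shape and total exposure to the rate, giving Gamma(45, 18).
Predictive mean over a 2-month window = T·E[λ|data] = 2·45/18 = 5.

5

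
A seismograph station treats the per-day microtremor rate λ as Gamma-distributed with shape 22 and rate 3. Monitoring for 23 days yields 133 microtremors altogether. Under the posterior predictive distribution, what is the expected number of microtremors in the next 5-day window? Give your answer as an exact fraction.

775/26

Total count 133 over total exposure 23 days.
The Gamma prior is conjugate for the Poisson rate, so λ | data ~ Gamma(22+133, 3+23) = Gamma(155, 26).
Predictive mean over a 5-day window = T·E[λ|data] = 5·155/26 = 775/26.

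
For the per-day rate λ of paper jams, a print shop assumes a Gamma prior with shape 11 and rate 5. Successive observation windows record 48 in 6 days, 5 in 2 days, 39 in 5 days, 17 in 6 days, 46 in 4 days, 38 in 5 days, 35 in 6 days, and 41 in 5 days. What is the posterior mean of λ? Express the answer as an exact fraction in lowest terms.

Total count: 48 + 5 + 39 + 17 + 46 + 38 + 35 + 41 = 269.
Total exposure: 6 + 2 + 5 + 6 + 4 + 5 + 6 + 5 = 39 days.
Gamma(α, β) with Poisson data over total exposure Σt gives posterior Gamma(α+Σx, β+Σt) = Gamma(280, 44).
Posterior mean = α'/β' = 280/44 = 70/11.

70/11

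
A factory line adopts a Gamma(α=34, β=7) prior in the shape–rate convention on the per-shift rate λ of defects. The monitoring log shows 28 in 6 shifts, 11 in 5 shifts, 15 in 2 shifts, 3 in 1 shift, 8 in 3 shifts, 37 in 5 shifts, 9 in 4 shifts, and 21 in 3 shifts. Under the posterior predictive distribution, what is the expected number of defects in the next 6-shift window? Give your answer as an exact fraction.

83/3

Total count: 28 + 11 + 15 + 3 + 8 + 37 + 9 + 21 = 132.
Total exposure: 6 + 5 + 2 + 1 + 3 + 5 + 4 + 3 = 29 shifts.
By Gamma–Poisson conjugacy, the posterior is Gamma(α + Σx, β + Σt) = Gamma(34 + 132, 7 + 29) = Gamma(166, 36).
Predictive mean over a 6-shift window = T·E[λ|data] = 6·166/36 = 83/3.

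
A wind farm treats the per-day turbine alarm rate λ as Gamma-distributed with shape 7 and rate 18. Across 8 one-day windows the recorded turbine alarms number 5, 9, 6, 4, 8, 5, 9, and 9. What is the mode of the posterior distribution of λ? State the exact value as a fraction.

61/26

Total count: 5 + 9 + 6 + 4 + 8 + 5 + 9 + 9 = 55.
Total exposure: 8 days.
Posterior: α' = 7 + 55 = 62, β' = 18 + 8 = 26.
Posterior mode = (α'−1)/β' = 61/26.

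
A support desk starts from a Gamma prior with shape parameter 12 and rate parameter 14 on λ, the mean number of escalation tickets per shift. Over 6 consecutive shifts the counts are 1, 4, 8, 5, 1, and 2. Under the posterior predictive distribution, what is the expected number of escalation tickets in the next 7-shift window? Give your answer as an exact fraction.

Total count: 1 + 4 + 8 + 5 + 1 + 2 = 21.
Total exposure: 6 shifts.
Conjugate update: add total count to the shape and total exposure to the rate, giving Gamma(33, 20).
Predictive mean over a 7-shift window = T·E[λ|data] = 7·33/20 = 231/20.

231/20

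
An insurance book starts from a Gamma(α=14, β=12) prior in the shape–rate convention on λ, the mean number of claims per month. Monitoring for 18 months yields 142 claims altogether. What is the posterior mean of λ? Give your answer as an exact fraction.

26/5

Total count 142 over total exposure 18 months.
Gamma(α, β) with Poisson data over total exposure Σt gives posterior Gamma(α+Σx, β+Σt) = Gamma(156, 30).
Posterior mean = α'/β' = 156/30 = 26/5.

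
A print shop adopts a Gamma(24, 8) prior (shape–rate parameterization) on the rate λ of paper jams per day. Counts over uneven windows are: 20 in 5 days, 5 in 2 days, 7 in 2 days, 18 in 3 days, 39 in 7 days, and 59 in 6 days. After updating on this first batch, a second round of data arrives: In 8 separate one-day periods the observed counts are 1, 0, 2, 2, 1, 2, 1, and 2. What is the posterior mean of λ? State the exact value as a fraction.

Total count: 20 + 5 + 7 + 18 + 39 + 59 = 148.
Total exposure: 5 + 2 + 2 + 3 + 7 + 6 = 25 days.
After the first batch: Gamma(24 + 148, 8 + 25) = Gamma(172, 33).
Total count: 1 + 0 + 2 + 2 + 1 + 2 + 1 + 2 = 11.
Total exposure: 8 days.
After the second batch: Gamma(172 + 11, 33 + 8) = Gamma(183, 41).
Posterior mean = α'/β' = 183/41.

183/41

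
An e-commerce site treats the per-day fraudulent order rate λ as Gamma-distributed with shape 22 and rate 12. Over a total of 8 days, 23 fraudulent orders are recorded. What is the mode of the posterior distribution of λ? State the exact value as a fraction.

Total count 23 over total exposure 8 days.
Conjugate update: add total count to the shape and total exposure to the rate, giving Gamma(45, 20).
Posterior mode = (α'−1)/β' = 44/20 = 11/5.

11/5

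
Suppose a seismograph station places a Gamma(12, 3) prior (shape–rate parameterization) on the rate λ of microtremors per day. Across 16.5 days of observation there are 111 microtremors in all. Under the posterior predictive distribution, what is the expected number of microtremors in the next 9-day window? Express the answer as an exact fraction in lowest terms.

Total count 111 over total exposure 16.5 days.
Gamma(α, β) with Poisson data over total exposure Σt gives posterior Gamma(α+Σx, β+Σt) = Gamma(123, 39/2).
Predictive mean over a 9-day window = T·E[λ|data] = 9·123/(39/2) = 738/13.

738/13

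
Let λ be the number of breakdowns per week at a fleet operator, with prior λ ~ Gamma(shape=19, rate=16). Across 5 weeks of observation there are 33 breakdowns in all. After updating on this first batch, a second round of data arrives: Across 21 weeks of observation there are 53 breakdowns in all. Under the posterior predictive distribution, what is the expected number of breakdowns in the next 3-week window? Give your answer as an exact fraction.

15/2

Total count 33 over total exposure 5 weeks.
After the first batch: Gamma(19 + 33, 16 + 5) = Gamma(52, 21).
Total count 53 over total exposure 21 weeks.
After the second batch: Gamma(52 + 53, 21 + 21) = Gamma(105, 42).
Predictive mean over a 3-week window = T·E[λ|data] = 3·105/42 = 15/2.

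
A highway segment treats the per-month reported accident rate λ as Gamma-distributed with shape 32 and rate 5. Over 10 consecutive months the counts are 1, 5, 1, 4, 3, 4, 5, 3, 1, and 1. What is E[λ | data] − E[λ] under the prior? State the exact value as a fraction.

Total count: 1 + 5 + 1 + 4 + 3 + 4 + 5 + 3 + 1 + 1 = 28.
Total exposure: 10 months.
Gamma(α, β) with Poisson data over total exposure Σt gives posterior Gamma(α+Σx, β+Σt) = Gamma(60, 15).
Posterior mean = 60/15 = 4; prior mean = 32/5 = 32/5. Difference = 4 − 32/5 = -12/5.

-12/5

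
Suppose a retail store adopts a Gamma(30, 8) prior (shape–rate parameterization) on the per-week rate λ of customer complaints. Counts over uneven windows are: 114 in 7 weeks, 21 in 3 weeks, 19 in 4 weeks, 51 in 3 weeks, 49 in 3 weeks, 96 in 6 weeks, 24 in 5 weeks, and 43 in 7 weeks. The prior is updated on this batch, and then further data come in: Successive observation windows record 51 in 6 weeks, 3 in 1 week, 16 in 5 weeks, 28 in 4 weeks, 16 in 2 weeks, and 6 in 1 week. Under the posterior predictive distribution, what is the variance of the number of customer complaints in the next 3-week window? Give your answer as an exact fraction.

Total count: 114 + 21 + 19 + 51 + 49 + 96 + 24 + 43 = 417.
Total exposure: 7 + 3 + 4 + 3 + 3 + 6 + 5 + 7 = 38 weeks.
After the first batch: Gamma(30 + 417, 8 + 38) = Gamma(447, 46).
Total count: 51 + 3 + 16 + 28 + 16 + 6 = 120.
Total exposure: 6 + 1 + 5 + 4 + 2 + 1 = 19 weeks.
After the second batch: Gamma(447 + 120, 46 + 19) = Gamma(567, 65).
The posterior predictive for a window of length T is Negative Binomial with variance T·α'·(β'+T)/β'² = 3·567·68/4225 = 115668/4225.

115668/4225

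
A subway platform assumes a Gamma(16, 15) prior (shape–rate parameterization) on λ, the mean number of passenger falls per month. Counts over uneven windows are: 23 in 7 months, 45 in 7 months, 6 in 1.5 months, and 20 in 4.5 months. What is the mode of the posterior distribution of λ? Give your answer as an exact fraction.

109/35

Total count: 23 + 45 + 6 + 20 = 94.
Total exposure: 7 + 7 + 1.5 + 4.5 = 20 months.
By Gamma–Poisson conjugacy, the posterior is Gamma(α + Σx, β + Σt) = Gamma(16 + 94, 15 + 20) = Gamma(110, 35).
Posterior mode = (α'−1)/β' = 109/35.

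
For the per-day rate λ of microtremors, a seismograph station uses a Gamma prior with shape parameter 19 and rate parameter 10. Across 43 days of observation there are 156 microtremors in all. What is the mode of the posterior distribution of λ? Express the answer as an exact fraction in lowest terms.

Total count 156 over total exposure 43 days.
Gamma(α, β) with Poisson data over total exposure Σt gives posterior Gamma(α+Σx, β+Σt) = Gamma(175, 53).
Posterior mode = (α'−1)/β' = 174/53.

174/53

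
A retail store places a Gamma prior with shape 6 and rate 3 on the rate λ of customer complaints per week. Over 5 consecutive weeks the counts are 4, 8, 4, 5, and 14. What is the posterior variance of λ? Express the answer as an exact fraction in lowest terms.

Total count: 4 + 8 + 4 + 5 + 14 = 35.
Total exposure: 5 weeks.
Conjugate update: add total count to the shape and total exposure to the rate, giving Gamma(41, 8).
Posterior variance = α'/β'² = 41/64.

41/64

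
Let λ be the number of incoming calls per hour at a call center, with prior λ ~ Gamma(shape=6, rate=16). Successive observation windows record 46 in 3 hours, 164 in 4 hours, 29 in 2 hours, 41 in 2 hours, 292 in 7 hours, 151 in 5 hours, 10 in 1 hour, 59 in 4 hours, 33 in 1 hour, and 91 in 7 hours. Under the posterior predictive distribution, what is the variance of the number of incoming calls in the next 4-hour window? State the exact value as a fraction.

12908/169

Total count: 46 + 164 + 29 + 41 + 292 + 151 + 10 + 59 + 33 + 91 = 916.
Total exposure: 3 + 4 + 2 + 2 + 7 + 5 + 1 + 4 + 1 + 7 = 36 hours.
Conjugate update: add total count to the shape and total exposure to the rate, giving Gamma(922, 52).
The posterior predictive for a window of length T is Negative Binomial with variance T·α'·(β'+T)/β'² = 4·922·56/2704 = 12908/169.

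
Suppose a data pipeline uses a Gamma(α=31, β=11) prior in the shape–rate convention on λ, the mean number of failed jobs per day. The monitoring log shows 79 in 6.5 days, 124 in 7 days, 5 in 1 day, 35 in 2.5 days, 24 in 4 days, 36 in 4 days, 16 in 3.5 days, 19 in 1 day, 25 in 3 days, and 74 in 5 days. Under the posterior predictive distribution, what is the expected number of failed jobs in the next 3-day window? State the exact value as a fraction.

Total count: 79 + 124 + 5 + 35 + 24 + 36 + 16 + 19 + 25 + 74 = 437.
Total exposure: 6.5 + 7 + 1 + 2.5 + 4 + 4 + 3.5 + 1 + 3 + 5 = 37.5 days.
Gamma(α, β) with Poisson data over total exposure Σt gives posterior Gamma(α+Σx, β+Σt) = Gamma(468, 97/2).
Predictive mean over a 3-day window = T·E[λ|data] = 3·468/(97/2) = 2808/97.

2808/97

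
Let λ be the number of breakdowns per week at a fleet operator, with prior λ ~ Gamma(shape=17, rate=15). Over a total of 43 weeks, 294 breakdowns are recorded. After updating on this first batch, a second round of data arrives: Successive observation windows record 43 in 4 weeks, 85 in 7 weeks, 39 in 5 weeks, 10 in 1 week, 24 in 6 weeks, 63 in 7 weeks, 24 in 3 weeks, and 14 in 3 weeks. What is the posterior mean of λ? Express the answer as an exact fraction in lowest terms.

613/94

Total count 294 over total exposure 43 weeks.
After the first batch: Gamma(17 + 294, 15 + 43) = Gamma(311, 58).
Total count: 43 + 85 + 39 + 10 + 24 + 63 + 24 + 14 = 302.
Total exposure: 4 + 7 + 5 + 1 + 6 + 7 + 3 + 3 = 36 weeks.
After the second batch: Gamma(311 + 302, 58 + 36) = Gamma(613, 94).
Posterior mean = α'/β' = 613/94.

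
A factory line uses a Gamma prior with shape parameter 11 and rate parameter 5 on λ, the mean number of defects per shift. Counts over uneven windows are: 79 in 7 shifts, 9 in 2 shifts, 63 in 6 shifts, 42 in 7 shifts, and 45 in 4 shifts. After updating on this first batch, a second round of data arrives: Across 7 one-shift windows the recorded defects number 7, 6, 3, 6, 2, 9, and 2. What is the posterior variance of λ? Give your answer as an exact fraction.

Total count: 79 + 9 + 63 + 42 + 45 = 238.
Total exposure: 7 + 2 + 6 + 7 + 4 = 26 shifts.
After the first batch: Gamma(11 + 238, 5 + 26) = Gamma(249, 31).
Total count: 7 + 6 + 3 + 6 + 2 + 9 + 2 = 35.
Total exposure: 7 shifts.
After the second batch: Gamma(249 + 35, 31 + 7) = Gamma(284, 38).
Posterior variance = α'/β'² = 284/1444 = 71/361.

71/361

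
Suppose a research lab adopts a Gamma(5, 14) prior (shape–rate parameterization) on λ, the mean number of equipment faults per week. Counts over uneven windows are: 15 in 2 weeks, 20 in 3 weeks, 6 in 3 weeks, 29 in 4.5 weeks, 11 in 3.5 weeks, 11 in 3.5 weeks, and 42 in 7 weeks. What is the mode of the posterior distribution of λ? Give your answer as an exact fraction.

Total count: 15 + 20 + 6 + 29 + 11 + 11 + 42 = 134.
Total exposure: 2 + 3 + 3 + 4.5 + 3.5 + 3.5 + 7 = 26.5 weeks.
Conjugate update: add total count to the shape and total exposure to the rate, giving Gamma(139, 81/2).
Posterior mode = (α'−1)/β' = 138/(81/2) = 92/27.

92/27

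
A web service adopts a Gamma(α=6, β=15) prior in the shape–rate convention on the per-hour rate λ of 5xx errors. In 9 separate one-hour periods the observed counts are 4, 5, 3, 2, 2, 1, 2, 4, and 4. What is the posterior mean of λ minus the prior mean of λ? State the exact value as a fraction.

39/40

Total count: 4 + 5 + 3 + 2 + 2 + 1 + 2 + 4 + 4 = 27.
Total exposure: 9 hours.
By Gamma–Poisson conjugacy, the posterior is Gamma(α + Σx, β + Σt) = Gamma(6 + 27, 15 + 9) = Gamma(33, 24).
Posterior mean = 33/24 = 11/8; prior mean = 6/15 = 2/5. Difference = 11/8 − 2/5 = 39/40.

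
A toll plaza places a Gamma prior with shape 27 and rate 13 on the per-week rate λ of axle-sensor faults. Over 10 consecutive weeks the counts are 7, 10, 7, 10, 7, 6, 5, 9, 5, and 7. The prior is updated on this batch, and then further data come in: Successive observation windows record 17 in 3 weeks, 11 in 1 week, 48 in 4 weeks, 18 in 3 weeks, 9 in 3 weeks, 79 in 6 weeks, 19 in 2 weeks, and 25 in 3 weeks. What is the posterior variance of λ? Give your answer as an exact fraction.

Total count: 7 + 10 + 7 + 10 + 7 + 6 + 5 + 9 + 5 + 7 = 73.
Total exposure: 10 weeks.
After the first batch: Gamma(27 + 73, 13 + 10) = Gamma(100, 23).
Total count: 17 + 11 + 48 + 18 + 9 + 79 + 19 + 25 = 226.
Total exposure: 3 + 1 + 4 + 3 + 3 + 6 + 2 + 3 = 25 weeks.
After the second batch: Gamma(100 + 226, 23 + 25) = Gamma(326, 48).
Posterior variance = α'/β'² = 326/2304 = 163/1152.

163/1152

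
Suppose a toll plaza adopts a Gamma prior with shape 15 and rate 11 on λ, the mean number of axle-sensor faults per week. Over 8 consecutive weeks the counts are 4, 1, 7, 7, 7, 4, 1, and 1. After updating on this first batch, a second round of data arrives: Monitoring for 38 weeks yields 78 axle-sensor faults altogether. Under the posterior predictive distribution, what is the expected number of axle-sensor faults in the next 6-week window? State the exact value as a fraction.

Total count: 4 + 1 + 7 + 7 + 7 + 4 + 1 + 1 = 32.
Total exposure: 8 weeks.
After the first batch: Gamma(15 + 32, 11 + 8) = Gamma(47, 19).
Total count 78 over total exposure 38 weeks.
After the second batch: Gamma(47 + 78, 19 + 38) = Gamma(125, 57).
Predictive mean over a 6-week window = T·E[λ|data] = 6·125/57 = 250/19.

250/19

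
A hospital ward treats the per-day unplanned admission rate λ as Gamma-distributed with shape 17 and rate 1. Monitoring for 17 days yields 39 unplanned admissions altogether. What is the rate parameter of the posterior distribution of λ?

18

Total count 39 over total exposure 17 days.
Gamma(α, β) with Poisson data over total exposure Σt gives posterior Gamma(α+Σx, β+Σt) = Gamma(56, 18).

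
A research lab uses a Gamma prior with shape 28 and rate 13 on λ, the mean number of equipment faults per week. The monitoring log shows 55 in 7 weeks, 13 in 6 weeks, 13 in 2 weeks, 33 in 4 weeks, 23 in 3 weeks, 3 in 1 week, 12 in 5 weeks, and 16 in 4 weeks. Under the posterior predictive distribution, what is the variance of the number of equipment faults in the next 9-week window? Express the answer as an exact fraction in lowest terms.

Total count: 55 + 13 + 13 + 33 + 23 + 3 + 12 + 16 = 168.
Total exposure: 7 + 6 + 2 + 4 + 3 + 1 + 5 + 4 = 32 weeks.
Posterior: α' = 28 + 168 = 196, β' = 13 + 32 = 45.
The posterior predictive for a window of length T is Negative Binomial with variance T·α'·(β'+T)/β'² = 9·196·54/2025 = 1176/25.

1176/25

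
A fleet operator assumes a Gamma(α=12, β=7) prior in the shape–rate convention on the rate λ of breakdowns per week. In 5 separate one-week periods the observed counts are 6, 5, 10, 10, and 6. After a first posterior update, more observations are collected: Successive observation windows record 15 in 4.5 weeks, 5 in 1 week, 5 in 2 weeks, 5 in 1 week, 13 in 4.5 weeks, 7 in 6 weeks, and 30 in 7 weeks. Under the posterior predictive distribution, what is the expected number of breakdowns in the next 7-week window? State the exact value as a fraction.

Total count: 6 + 5 + 10 + 10 + 6 = 37.
Total exposure: 5 weeks.
After the first batch: Gamma(12 + 37, 7 + 5) = Gamma(49, 12).
Total count: 15 + 5 + 5 + 5 + 13 + 7 + 30 = 80.
Total exposure: 4.5 + 1 + 2 + 1 + 4.5 + 6 + 7 = 26 weeks.
After the second batch: Gamma(49 + 80, 12 + 26) = Gamma(129, 38).
Predictive mean over a 7-week window = T·E[λ|data] = 7·129/38 = 903/38.

903/38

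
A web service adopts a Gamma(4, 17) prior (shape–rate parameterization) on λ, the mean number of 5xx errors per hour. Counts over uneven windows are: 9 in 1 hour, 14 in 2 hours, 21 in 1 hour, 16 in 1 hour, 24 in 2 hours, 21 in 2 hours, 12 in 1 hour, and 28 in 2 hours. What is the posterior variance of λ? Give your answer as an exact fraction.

149/841

Total count: 9 + 14 + 21 + 16 + 24 + 21 + 12 + 28 = 145.
Total exposure: 1 + 2 + 1 + 1 + 2 + 2 + 1 + 2 = 12 hours.
By Gamma–Poisson conjugacy, the posterior is Gamma(α + Σx, β + Σt) = Gamma(4 + 145, 17 + 12) = Gamma(149, 29).
Posterior variance = α'/β'² = 149/841.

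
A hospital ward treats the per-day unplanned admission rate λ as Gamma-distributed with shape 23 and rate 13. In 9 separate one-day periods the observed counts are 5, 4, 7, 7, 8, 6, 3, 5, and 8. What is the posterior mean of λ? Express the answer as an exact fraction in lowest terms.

Total count: 5 + 4 + 7 + 7 + 8 + 6 + 3 + 5 + 8 = 53.
Total exposure: 9 days.
The Gamma prior is conjugate for the Poisson rate, so λ | data ~ Gamma(23+53, 13+9) = Gamma(76, 22).
Posterior mean = α'/β' = 76/22 = 38/11.

38/11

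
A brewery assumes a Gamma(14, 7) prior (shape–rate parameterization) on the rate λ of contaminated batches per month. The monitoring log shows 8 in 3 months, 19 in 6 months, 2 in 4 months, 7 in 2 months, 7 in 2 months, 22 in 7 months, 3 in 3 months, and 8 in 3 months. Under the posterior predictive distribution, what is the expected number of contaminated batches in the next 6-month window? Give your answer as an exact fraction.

540/37

Total count: 8 + 19 + 2 + 7 + 7 + 22 + 3 + 8 = 76.
Total exposure: 3 + 6 + 4 + 2 + 2 + 7 + 3 + 3 = 30 months.
Posterior: α' = 14 + 76 = 90, β' = 7 + 30 = 37.
Predictive mean over a 6-month window = T·E[λ|data] = 6·90/37 = 540/37.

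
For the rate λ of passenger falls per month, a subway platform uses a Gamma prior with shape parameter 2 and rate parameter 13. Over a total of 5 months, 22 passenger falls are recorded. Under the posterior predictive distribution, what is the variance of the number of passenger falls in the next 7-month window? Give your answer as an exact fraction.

350/27

Total count 22 over total exposure 5 months.
Posterior: α' = 2 + 22 = 24, β' = 13 + 5 = 18.
The posterior predictive for a window of length T is Negative Binomial with variance T·α'·(β'+T)/β'² = 7·24·25/324 = 350/27.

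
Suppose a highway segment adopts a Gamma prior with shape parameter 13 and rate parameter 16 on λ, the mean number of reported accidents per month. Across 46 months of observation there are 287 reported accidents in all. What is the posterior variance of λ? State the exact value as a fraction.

Total count 287 over total exposure 46 months.
By Gamma–Poisson conjugacy, the posterior is Gamma(α + Σx, β + Σt) = Gamma(13 + 287, 16 + 46) = Gamma(300, 62).
Posterior variance = α'/β'² = 300/3844 = 75/961.

75/961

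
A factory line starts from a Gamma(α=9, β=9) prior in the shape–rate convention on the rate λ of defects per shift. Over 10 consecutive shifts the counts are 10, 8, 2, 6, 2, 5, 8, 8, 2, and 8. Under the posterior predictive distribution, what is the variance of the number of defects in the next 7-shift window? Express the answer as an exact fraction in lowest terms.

Total count: 10 + 8 + 2 + 6 + 2 + 5 + 8 + 8 + 2 + 8 = 59.
Total exposure: 10 shifts.
Posterior: α' = 9 + 59 = 68, β' = 9 + 10 = 19.
The posterior predictive for a window of length T is Negative Binomial with variance T·α'·(β'+T)/β'² = 7·68·26/361 = 12376/361.

12376/361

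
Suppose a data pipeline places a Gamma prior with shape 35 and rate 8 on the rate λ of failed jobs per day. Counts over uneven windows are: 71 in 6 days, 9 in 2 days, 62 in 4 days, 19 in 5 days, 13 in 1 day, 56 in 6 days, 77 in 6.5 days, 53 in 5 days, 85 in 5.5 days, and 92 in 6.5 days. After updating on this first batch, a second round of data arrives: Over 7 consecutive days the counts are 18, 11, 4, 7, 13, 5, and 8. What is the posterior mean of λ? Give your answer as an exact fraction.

Total count: 71 + 9 + 62 + 19 + 13 + 56 + 77 + 53 + 85 + 92 = 537.
Total exposure: 6 + 2 + 4 + 5 + 1 + 6 + 6.5 + 5 + 5.5 + 6.5 = 47.5 days.
After the first batch: Gamma(35 + 537, 8 + 47.5) = Gamma(572, 111/2).
Total count: 18 + 11 + 4 + 7 + 13 + 5 + 8 = 66.
Total exposure: 7 days.
After the second batch: Gamma(572 + 66, 111/2 + 7) = Gamma(638, 125/2).
Posterior mean = α'/β' = 638/(125/2) = 1276/125.

1276/125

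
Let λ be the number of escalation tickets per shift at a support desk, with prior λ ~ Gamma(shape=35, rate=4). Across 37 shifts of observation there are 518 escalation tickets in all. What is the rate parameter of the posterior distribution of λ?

Total count 518 over total exposure 37 shifts.
Conjugate update: add total count to the shape and total exposure to the rate, giving Gamma(553, 41).

41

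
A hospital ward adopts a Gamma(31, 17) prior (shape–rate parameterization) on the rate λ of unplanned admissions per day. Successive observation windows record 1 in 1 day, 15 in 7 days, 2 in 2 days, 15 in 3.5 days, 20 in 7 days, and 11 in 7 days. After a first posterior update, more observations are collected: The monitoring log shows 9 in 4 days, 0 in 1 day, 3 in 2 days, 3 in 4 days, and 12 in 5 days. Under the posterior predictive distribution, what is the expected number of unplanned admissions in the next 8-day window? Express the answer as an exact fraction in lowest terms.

Total count: 1 + 15 + 2 + 15 + 20 + 11 = 64.
Total exposure: 1 + 7 + 2 + 3.5 + 7 + 7 = 27.5 days.
After the first batch: Gamma(31 + 64, 17 + 27.5) = Gamma(95, 89/2).
Total count: 9 + 0 + 3 + 3 + 12 = 27.
Total exposure: 4 + 1 + 2 + 4 + 5 = 16 days.
After the second batch: Gamma(95 + 27, 89/2 + 16) = Gamma(122, 121/2).
Predictive mean over an 8-day window = T·E[λ|data] = 8·122/(121/2) = 1952/121.

1952/121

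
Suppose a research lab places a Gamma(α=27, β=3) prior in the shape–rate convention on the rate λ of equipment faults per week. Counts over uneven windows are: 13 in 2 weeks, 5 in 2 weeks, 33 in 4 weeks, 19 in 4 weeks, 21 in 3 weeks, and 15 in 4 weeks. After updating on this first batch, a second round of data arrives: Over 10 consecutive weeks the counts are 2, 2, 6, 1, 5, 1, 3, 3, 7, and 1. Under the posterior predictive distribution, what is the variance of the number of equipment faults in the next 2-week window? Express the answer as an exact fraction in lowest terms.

Total count: 13 + 5 + 33 + 19 + 21 + 15 = 106.
Total exposure: 2 + 2 + 4 + 4 + 3 + 4 = 19 weeks.
After the first batch: Gamma(27 + 106, 3 + 19) = Gamma(133, 22).
Total count: 2 + 2 + 6 + 1 + 5 + 1 + 3 + 3 + 7 + 1 = 31.
Total exposure: 10 weeks.
After the second batch: Gamma(133 + 31, 22 + 10) = Gamma(164, 32).
The posterior predictive for a window of length T is Negative Binomial with variance T·α'·(β'+T)/β'² = 2·164·34/1024 = 697/64.

697/64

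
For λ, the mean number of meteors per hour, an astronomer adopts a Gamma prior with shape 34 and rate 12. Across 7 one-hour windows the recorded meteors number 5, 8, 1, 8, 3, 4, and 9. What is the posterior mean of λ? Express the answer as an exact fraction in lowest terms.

Total count: 5 + 8 + 1 + 8 + 3 + 4 + 9 = 38.
Total exposure: 7 hours.
Posterior: α' = 34 + 38 = 72, β' = 12 + 7 = 19.
Posterior mean = α'/β' = 72/19.

72/19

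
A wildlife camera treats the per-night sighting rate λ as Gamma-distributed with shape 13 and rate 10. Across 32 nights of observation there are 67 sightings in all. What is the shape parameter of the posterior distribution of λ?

80

Total count 67 over total exposure 32 nights.
The Gamma prior is conjugate for the Poisson rate, so λ | data ~ Gamma(13+67, 10+32) = Gamma(80, 42).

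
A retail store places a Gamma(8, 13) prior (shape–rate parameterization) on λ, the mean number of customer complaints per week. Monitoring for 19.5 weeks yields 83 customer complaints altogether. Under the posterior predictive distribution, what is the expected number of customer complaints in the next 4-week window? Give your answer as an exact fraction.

56/5

Total count 83 over total exposure 19.5 weeks.
By Gamma–Poisson conjugacy, the posterior is Gamma(α + Σx, β + Σt) = Gamma(8 + 83, 13 + 19.5) = Gamma(91, 65/2).
Predictive mean over a 4-week window = T·E[λ|data] = 4·91/(65/2) = 56/5.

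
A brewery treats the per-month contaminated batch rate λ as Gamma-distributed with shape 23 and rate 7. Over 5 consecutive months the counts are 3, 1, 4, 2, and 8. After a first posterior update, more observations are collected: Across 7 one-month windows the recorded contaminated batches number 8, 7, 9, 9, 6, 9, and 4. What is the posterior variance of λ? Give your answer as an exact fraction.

93/361

Total count: 3 + 1 + 4 + 2 + 8 = 18.
Total exposure: 5 months.
After the first batch: Gamma(23 + 18, 7 + 5) = Gamma(41, 12).
Total count: 8 + 7 + 9 + 9 + 6 + 9 + 4 = 52.
Total exposure: 7 months.
After the second batch: Gamma(41 + 52, 12 + 7) = Gamma(93, 19).
Posterior variance = α'/β'² = 93/361.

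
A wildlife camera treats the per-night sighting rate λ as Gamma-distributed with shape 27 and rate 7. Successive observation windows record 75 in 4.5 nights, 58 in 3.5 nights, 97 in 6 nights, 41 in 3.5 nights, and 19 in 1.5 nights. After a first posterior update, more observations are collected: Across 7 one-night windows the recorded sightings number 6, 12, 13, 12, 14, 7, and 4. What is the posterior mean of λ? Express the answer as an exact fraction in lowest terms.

Total count: 75 + 58 + 97 + 41 + 19 = 290.
Total exposure: 4.5 + 3.5 + 6 + 3.5 + 1.5 = 19 nights.
After the first batch: Gamma(27 + 290, 7 + 19) = Gamma(317, 26).
Total count: 6 + 12 + 13 + 12 + 14 + 7 + 4 = 68.
Total exposure: 7 nights.
After the second batch: Gamma(317 + 68, 26 + 7) = Gamma(385, 33).
Posterior mean = α'/β' = 385/33 = 35/3.

35/3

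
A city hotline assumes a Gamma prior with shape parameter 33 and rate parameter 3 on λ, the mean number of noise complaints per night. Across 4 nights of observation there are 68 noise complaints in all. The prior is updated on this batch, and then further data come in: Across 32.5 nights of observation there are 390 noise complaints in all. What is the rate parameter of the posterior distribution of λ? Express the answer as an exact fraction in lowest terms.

79/2

Total count 68 over total exposure 4 nights.
After the first batch: Gamma(33 + 68, 3 + 4) = Gamma(101, 7).
Total count 390 over total exposure 32.5 nights.
After the second batch: Gamma(101 + 390, 7 + 32.5) = Gamma(491, 79/2).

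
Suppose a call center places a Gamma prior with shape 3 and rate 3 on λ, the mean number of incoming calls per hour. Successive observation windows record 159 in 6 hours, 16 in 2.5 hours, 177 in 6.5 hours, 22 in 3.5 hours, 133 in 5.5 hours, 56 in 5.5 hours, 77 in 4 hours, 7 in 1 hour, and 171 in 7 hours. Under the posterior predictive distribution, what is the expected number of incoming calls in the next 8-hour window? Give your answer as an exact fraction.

13136/89

Total count: 159 + 16 + 177 + 22 + 133 + 56 + 77 + 7 + 171 = 818.
Total exposure: 6 + 2.5 + 6.5 + 3.5 + 5.5 + 5.5 + 4 + 1 + 7 = 41.5 hours.
The Gamma prior is conjugate for the Poisson rate, so λ | data ~ Gamma(3+818, 3+41.5) = Gamma(821, 89/2).
Predictive mean over an 8-hour window = T·E[λ|data] = 8·821/(89/2) = 13136/89.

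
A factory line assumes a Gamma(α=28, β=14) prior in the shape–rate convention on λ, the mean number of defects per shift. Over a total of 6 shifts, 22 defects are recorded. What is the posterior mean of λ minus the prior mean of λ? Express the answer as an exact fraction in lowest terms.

1/2

Total count 22 over total exposure 6 shifts.
Conjugate update: add total count to the shape and total exposure to the rate, giving Gamma(50, 20).
Posterior mean = 50/20 = 5/2; prior mean = 28/14 = 2. Difference = 5/2 − 2 = 1/2.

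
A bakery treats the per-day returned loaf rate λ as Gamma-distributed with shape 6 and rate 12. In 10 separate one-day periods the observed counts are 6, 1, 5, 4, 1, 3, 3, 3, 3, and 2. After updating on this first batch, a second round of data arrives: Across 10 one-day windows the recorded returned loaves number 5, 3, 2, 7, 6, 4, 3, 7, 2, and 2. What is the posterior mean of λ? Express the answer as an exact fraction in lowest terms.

39/16

Total count: 6 + 1 + 5 + 4 + 1 + 3 + 3 + 3 + 3 + 2 = 31.
Total exposure: 10 days.
After the first batch: Gamma(6 + 31, 12 + 10) = Gamma(37, 22).
Total count: 5 + 3 + 2 + 7 + 6 + 4 + 3 + 7 + 2 + 2 = 41.
Total exposure: 10 days.
After the second batch: Gamma(37 + 41, 22 + 10) = Gamma(78, 32).
Posterior mean = α'/β' = 78/32 = 39/16.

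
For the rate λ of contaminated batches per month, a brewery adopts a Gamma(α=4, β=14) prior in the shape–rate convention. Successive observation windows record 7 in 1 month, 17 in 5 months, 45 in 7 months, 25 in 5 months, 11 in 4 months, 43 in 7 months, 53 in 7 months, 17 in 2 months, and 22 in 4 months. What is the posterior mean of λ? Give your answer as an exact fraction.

61/14

Total count: 7 + 17 + 45 + 25 + 11 + 43 + 53 + 17 + 22 = 240.
Total exposure: 1 + 5 + 7 + 5 + 4 + 7 + 7 + 2 + 4 = 42 months.
Conjugate update: add total count to the shape and total exposure to the rate, giving Gamma(244, 56).
Posterior mean = α'/β' = 244/56 = 61/14.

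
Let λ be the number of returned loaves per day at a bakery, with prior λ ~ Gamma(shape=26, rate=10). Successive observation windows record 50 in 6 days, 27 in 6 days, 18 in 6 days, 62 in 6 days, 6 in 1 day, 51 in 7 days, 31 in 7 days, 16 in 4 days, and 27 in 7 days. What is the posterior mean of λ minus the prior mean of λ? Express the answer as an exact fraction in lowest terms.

79/30

Total count: 50 + 27 + 18 + 62 + 6 + 51 + 31 + 16 + 27 = 288.
Total exposure: 6 + 6 + 6 + 6 + 1 + 7 + 7 + 4 + 7 = 50 days.
Gamma(α, β) with Poisson data over total exposure Σt gives posterior Gamma(α+Σx, β+Σt) = Gamma(314, 60).
Posterior mean = 314/60 = 157/30; prior mean = 26/10 = 13/5. Difference = 157/30 − 13/5 = 79/30.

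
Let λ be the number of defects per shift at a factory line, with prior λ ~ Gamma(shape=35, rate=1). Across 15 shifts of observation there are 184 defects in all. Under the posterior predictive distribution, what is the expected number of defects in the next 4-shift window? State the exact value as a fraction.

Total count 184 over total exposure 15 shifts.
Conjugate update: add total count to the shape and total exposure to the rate, giving Gamma(219, 16).
Predictive mean over a 4-shift window = T·E[λ|data] = 4·219/16 = 219/4.

219/4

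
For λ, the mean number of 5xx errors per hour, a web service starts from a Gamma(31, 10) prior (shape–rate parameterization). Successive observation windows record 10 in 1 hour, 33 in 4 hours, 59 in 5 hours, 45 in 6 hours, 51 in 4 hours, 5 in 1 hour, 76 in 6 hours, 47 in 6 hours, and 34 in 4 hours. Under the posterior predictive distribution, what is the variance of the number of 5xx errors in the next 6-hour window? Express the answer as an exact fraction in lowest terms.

124338/2209

Total count: 10 + 33 + 59 + 45 + 51 + 5 + 76 + 47 + 34 = 360.
Total exposure: 1 + 4 + 5 + 6 + 4 + 1 + 6 + 6 + 4 = 37 hours.
Posterior: α' = 31 + 360 = 391, β' = 10 + 37 = 47.
The posterior predictive for a window of length T is Negative Binomial with variance T·α'·(β'+T)/β'² = 6·391·53/2209 = 124338/2209.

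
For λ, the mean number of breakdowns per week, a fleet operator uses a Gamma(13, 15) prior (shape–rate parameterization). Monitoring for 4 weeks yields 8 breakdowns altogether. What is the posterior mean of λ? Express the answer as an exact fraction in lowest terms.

Total count 8 over total exposure 4 weeks.
Gamma(α, β) with Poisson data over total exposure Σt gives posterior Gamma(α+Σx, β+Σt) = Gamma(21, 19).
Posterior mean = α'/β' = 21/19.

21/19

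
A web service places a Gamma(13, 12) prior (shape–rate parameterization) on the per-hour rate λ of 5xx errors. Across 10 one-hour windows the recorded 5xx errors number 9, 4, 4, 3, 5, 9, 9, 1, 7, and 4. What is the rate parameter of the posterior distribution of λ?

Total count: 9 + 4 + 4 + 3 + 5 + 9 + 9 + 1 + 7 + 4 = 55.
Total exposure: 10 hours.
Gamma(α, β) with Poisson data over total exposure Σt gives posterior Gamma(α+Σx, β+Σt) = Gamma(68, 22).

22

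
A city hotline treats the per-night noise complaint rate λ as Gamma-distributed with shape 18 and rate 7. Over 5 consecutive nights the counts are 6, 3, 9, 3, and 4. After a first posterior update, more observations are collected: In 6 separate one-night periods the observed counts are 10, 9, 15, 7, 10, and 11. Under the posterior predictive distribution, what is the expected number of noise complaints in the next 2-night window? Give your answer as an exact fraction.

35/3

Total count: 6 + 3 + 9 + 3 + 4 = 25.
Total exposure: 5 nights.
After the first batch: Gamma(18 + 25, 7 + 5) = Gamma(43, 12).
Total count: 10 + 9 + 15 + 7 + 10 + 11 = 62.
Total exposure: 6 nights.
After the second batch: Gamma(43 + 62, 12 + 6) = Gamma(105, 18).
Predictive mean over a 2-night window = T·E[λ|data] = 2·105/18 = 35/3.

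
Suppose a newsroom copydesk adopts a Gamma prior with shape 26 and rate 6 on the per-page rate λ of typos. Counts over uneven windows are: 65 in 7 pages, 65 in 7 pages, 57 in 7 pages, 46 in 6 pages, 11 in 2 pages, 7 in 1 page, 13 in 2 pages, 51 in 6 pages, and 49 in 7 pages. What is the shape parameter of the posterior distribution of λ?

390

Total count: 65 + 65 + 57 + 46 + 11 + 7 + 13 + 51 + 49 = 364.
Total exposure: 7 + 7 + 7 + 6 + 2 + 1 + 2 + 6 + 7 = 45 pages.
The Gamma prior is conjugate for the Poisson rate, so λ | data ~ Gamma(26+364, 6+45) = Gamma(390, 51).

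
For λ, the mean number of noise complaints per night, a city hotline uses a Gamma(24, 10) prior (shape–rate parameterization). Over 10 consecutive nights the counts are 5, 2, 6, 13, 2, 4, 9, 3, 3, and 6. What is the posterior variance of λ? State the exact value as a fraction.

Total count: 5 + 2 + 6 + 13 + 2 + 4 + 9 + 3 + 3 + 6 = 53.
Total exposure: 10 nights.
Conjugate update: add total count to the shape and total exposure to the rate, giving Gamma(77, 20).
Posterior variance = α'/β'² = 77/400.

77/400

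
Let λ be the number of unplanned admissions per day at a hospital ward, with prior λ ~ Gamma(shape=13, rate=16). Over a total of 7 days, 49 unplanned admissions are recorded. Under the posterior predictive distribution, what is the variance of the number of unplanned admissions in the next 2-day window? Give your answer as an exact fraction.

3100/529

Total count 49 over total exposure 7 days.
Conjugate update: add total count to the shape and total exposure to the rate, giving Gamma(62, 23).
The posterior predictive for a window of length T is Negative Binomial with variance T·α'·(β'+T)/β'² = 2·62·25/529 = 3100/529.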